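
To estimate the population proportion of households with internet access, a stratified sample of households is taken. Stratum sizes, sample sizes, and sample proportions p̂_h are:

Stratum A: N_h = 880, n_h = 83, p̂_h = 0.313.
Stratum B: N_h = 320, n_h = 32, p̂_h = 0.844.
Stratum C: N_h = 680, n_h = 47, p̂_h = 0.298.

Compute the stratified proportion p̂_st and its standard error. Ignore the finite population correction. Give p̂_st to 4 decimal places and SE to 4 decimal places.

p̂_st ≈ 0.3980, SE ≈ 0.0360

N = 1880; stratum weights W_h = N_h/N.
p̂_st = Σ W_h p̂_h = (880·0.313 + 320·0.844 + 680·0.298)/1880 = 0.39796
V̂(p̂_st) = Σ W_h² p̂_h(1−p̂_h)/(n_h−1):
  stratum A: (880/1880)²·0.313·0.687/82 = 0.000574562
  stratum B: (320/1880)²·0.844·0.156/31 = 0.000123052
  stratum C: (680/1880)²·0.298·0.702/46 = 0.000594974
V̂(p̂_st) = 0.00129259; SE = √V̂ = 0.0359526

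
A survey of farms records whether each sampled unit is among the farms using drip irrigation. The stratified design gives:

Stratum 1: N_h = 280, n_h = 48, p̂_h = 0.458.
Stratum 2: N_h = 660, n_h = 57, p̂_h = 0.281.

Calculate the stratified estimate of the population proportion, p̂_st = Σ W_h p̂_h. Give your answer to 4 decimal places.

N = 940; stratum weights W_h = N_h/N.
p̂_st = Σ W_h p̂_h = (280·0.458 + 660·0.281)/940 = 0.33372

p̂_st ≈ 0.3337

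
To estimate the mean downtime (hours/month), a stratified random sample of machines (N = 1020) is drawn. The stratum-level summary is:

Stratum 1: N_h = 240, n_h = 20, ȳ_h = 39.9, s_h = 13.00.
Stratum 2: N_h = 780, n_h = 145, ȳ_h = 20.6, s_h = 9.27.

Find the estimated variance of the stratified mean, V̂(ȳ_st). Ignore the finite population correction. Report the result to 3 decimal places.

V̂(ȳ_st) = Σ W_h² s_h²/n_h, with W_h = N_h/N and N = 1020:
  stratum 1: (240/1020)²·13.00²/20 = 0.46782
  stratum 2: (780/1020)²·9.27²/145 = 0.346562
V̂(ȳ_st) = 0.814382

V̂(ȳ_st) ≈ 0.814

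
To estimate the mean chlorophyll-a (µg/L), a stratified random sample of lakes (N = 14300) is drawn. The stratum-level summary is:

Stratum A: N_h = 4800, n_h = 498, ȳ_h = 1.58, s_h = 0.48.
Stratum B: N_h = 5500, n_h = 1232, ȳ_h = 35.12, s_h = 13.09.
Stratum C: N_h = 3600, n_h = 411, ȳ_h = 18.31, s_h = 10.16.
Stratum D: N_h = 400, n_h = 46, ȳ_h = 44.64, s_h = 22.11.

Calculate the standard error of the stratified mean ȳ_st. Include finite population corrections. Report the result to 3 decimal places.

V̂(ȳ_st) = Σ W_h² (1 − n_h/N_h) s_h²/n_h, with W_h = N_h/N and N = 14300:
  stratum A: (4800/14300)²·(1 − 498/4800)·0.48²/498 = 4.67189e-05
  stratum B: (5500/14300)²·(1 − 1232/5500)·13.09²/1232 = 0.0159655
  stratum C: (3600/14300)²·(1 − 411/3600)·10.16²/411 = 0.0141004
  stratum D: (400/14300)²·(1 − 46/400)·22.11²/46 = 0.00735886
V̂(ȳ_st) = 0.0374715
SE(ȳ_st) = √0.0374715 = 0.193576

SE(ȳ_st) ≈ 0.194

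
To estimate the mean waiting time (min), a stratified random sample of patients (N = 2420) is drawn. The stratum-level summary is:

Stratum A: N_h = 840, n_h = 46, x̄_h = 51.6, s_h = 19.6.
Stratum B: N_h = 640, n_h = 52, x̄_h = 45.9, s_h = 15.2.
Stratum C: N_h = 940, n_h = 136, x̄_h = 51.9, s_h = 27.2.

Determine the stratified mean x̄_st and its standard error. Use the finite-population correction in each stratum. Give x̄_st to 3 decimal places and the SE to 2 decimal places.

x̄_st = Σ W_h x̄_h = (840·51.6 + 640·45.9 + 940·51.9)/2420 = 50.20909
V̂(x̄_st) = Σ W_h² (1 − n_h/N_h) s_h²/n_h, with W_h = N_h/N and N = 2420:
  stratum A: (840/2420)²·(1 − 46/840)·19.6²/46 = 0.951094
  stratum B: (640/2420)²·(1 − 52/640)·15.2²/52 = 0.285503
  stratum C: (940/2420)²·(1 − 136/940)·27.2²/136 = 0.702024
V̂(x̄_st) = 1.93862
SE(x̄_st) = √1.93862 = 1.39234

x̄_st ≈ 50.209, SE ≈ 1.39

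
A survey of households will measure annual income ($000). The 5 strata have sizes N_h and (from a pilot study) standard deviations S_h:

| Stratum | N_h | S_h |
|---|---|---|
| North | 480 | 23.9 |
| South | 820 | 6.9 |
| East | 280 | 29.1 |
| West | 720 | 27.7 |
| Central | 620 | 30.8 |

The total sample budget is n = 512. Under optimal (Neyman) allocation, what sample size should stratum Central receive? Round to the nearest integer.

Neyman allocation: n_h = n · N_h S_h / Σ N_i S_i, with n = 512.
  stratum North: N_h·S_h = 480·23.9 = 11472.00
  stratum South: N_h·S_h = 820·6.9 = 5658.00
  stratum East: N_h·S_h = 280·29.1 = 8148.00
  stratum West: N_h·S_h = 720·27.7 = 19944.00
  stratum Central: N_h·S_h = 620·30.8 = 19096.00
Σ N_h S_h = 64318.00
n for stratum Central = 512·19096.00/64318.00 = 152.013 → 152

152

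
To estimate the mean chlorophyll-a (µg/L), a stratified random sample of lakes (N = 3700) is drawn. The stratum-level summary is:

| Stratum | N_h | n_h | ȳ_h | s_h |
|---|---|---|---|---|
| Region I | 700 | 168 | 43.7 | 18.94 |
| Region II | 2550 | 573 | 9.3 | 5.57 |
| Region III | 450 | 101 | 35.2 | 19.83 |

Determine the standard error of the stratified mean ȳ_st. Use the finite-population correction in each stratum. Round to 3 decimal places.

V̂(ȳ_st) = Σ W_h² (1 − n_h/N_h) s_h²/n_h, with W_h = N_h/N and N = 3700:
  stratum Region I: (700/3700)²·(1 − 168/700)·18.94²/168 = 0.0580841
  stratum Region II: (2550/3700)²·(1 − 573/2550)·5.57²/573 = 0.0199388
  stratum Region III: (450/3700)²·(1 − 101/450)·19.83²/101 = 0.0446641
V̂(ȳ_st) = 0.122687
SE(ȳ_st) = √0.122687 = 0.350267

SE(ȳ_st) ≈ 0.350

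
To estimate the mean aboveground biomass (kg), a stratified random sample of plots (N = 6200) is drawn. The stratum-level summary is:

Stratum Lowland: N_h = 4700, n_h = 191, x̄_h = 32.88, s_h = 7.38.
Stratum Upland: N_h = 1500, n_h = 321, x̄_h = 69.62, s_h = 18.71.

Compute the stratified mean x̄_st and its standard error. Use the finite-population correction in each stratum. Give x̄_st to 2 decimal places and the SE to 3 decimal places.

x̄_st = Σ W_h x̄_h = (4700·32.88 + 1500·69.62)/6200 = 41.76871
V̂(x̄_st) = Σ W_h² (1 − n_h/N_h) s_h²/n_h, with W_h = N_h/N and N = 6200:
  stratum Lowland: (4700/6200)²·(1 − 191/4700)·7.38²/191 = 0.157208
  stratum Upland: (1500/6200)²·(1 − 321/1500)·18.71²/321 = 0.0501723
V̂(x̄_st) = 0.20738
SE(x̄_st) = √0.20738 = 0.45539

x̄_st ≈ 41.77, SE ≈ 0.455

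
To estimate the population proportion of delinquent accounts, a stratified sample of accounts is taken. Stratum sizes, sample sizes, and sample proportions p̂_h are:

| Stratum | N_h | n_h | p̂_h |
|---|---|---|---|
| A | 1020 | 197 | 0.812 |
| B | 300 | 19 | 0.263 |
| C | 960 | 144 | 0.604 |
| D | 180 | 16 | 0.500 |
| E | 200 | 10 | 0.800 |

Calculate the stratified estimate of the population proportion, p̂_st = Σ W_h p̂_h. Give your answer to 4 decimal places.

p̂_st ≈ 0.6530

N = 2660; stratum weights W_h = N_h/N.
p̂_st = Σ W_h p̂_h = (1020·0.812 + 300·0.263 + 960·0.604 + 180·0.500 + 200·0.800)/2660 = 0.65300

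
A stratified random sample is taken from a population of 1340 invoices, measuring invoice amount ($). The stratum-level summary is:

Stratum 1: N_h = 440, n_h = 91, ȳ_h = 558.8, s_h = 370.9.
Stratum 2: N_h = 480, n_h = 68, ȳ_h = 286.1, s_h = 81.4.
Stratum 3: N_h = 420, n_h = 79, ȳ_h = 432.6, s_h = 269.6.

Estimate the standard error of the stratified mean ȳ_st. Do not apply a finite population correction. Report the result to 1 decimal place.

SE(ȳ_st) ≈ 16.3

V̂(ȳ_st) = Σ W_h² s_h²/n_h, with W_h = N_h/N and N = 1340:
  stratum 1: (440/1340)²·370.9²/91 = 162.993
  stratum 2: (480/1340)²·81.4²/68 = 12.503
  stratum 3: (420/1340)²·269.6²/79 = 90.3861
V̂(ȳ_st) = 265.882
SE(ȳ_st) = √265.882 = 16.3059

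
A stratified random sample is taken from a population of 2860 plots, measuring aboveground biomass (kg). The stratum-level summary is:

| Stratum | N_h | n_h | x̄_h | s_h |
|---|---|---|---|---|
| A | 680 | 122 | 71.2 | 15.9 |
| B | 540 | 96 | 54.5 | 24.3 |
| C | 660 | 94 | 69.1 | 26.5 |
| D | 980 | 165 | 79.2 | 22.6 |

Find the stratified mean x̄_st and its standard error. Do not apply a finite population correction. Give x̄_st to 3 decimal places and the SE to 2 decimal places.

x̄_st ≈ 70.303, SE ≈ 1.05

x̄_st = Σ W_h x̄_h = (680·71.2 + 540·54.5 + 660·69.1 + 980·79.2)/2860 = 70.30350
V̂(x̄_st) = Σ W_h² s_h²/n_h, with W_h = N_h/N and N = 2860:
  stratum A: (680/2860)²·15.9²/122 = 0.117144
  stratum B: (540/2860)²·24.3²/96 = 0.219279
  stratum C: (660/2860)²·26.5²/94 = 0.39785
  stratum D: (980/2860)²·22.6²/165 = 0.363457
V̂(x̄_st) = 1.09773
SE(x̄_st) = √1.09773 = 1.04773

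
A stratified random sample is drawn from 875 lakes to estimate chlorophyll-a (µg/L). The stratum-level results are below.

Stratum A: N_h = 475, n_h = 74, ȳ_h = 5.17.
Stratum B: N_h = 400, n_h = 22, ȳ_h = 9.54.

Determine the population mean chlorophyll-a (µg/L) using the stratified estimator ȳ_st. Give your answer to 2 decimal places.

N = Σ N_h = 875. Stratum weights W_h = N_h/N.
ȳ_st = (475·5.17 + 400·9.54) / 875 = 7.1677

ȳ_st ≈ 7.17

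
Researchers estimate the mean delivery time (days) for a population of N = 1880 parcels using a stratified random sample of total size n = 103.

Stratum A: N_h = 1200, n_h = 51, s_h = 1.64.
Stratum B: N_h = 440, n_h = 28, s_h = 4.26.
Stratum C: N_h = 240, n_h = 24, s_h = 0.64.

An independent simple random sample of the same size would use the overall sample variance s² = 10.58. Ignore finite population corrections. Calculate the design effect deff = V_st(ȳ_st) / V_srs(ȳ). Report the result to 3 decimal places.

deff ≈ 0.558

V̂(ȳ_st) = Σ W_h² s_h²/n_h, with W_h = N_h/N and N = 1880:
  stratum A: (1200/1880)²·1.64²/51 = 0.0214864
  stratum B: (440/1880)²·4.26²/28 = 0.0355018
  stratum C: (240/1880)²·0.64²/24 = 0.000278135
V_st = 0.0572664
V_srs = s²/n = 10.58/103 = 0.102718
deff = V_st / V_srs = 0.0572664/0.102718 = 0.5575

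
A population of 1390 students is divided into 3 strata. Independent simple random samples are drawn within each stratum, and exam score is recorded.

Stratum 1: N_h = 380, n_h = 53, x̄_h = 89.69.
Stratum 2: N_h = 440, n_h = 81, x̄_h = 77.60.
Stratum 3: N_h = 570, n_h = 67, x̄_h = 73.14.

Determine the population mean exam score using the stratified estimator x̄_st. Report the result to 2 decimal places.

N = Σ N_h = 1390. Stratum weights W_h = N_h/N.
x̄_st = (380·89.69 + 440·77.60 + 570·73.14) / 1390 = 79.0763

x̄_st ≈ 79.08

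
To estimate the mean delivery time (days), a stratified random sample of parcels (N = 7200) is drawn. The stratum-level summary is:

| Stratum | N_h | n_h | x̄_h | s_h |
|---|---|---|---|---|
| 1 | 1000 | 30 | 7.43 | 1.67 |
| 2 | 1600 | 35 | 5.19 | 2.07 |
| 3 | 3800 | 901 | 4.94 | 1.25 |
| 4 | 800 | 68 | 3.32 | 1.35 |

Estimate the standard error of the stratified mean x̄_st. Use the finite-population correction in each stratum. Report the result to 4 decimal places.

SE(x̄_st) ≈ 0.0912

V̂(x̄_st) = Σ W_h² (1 − n_h/N_h) s_h²/n_h, with W_h = N_h/N and N = 7200:
  stratum 1: (1000/7200)²·(1 − 30/1000)·1.67²/30 = 0.00173948
  stratum 2: (1600/7200)²·(1 − 35/1600)·2.07²/35 = 0.00591346
  stratum 3: (3800/7200)²·(1 − 901/3800)·1.25²/901 = 0.000368521
  stratum 4: (800/7200)²·(1 − 68/800)·1.35²/68 = 0.000302757
V̂(x̄_st) = 0.00832422
SE(x̄_st) = √0.00832422 = 0.0912372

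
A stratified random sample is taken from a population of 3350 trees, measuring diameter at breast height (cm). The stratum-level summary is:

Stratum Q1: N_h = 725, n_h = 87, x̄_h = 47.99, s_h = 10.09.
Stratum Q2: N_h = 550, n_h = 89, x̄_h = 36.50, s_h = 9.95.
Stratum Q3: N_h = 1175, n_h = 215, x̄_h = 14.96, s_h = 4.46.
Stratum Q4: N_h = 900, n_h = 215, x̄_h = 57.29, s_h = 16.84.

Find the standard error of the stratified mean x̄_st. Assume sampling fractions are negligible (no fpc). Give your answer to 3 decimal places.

SE(x̄_st) ≈ 0.437

V̂(x̄_st) = Σ W_h² s_h²/n_h, with W_h = N_h/N and N = 3350:
  stratum Q1: (725/3350)²·10.09²/87 = 0.0548087
  stratum Q2: (550/3350)²·9.95²/89 = 0.0299842
  stratum Q3: (1175/3350)²·4.46²/215 = 0.011382
  stratum Q4: (900/3350)²·16.84²/215 = 0.0952009
V̂(x̄_st) = 0.191376
SE(x̄_st) = √0.191376 = 0.437465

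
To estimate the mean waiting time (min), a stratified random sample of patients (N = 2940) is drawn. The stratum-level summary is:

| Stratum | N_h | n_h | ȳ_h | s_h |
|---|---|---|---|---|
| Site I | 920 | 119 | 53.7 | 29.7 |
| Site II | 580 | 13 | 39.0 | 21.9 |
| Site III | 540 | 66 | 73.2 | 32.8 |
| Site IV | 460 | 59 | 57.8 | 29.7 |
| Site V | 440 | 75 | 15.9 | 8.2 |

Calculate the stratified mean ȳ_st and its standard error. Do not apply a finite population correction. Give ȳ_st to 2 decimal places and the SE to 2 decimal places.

ȳ_st = Σ W_h ȳ_h = (920·53.7 + 580·39.0 + 540·73.2 + 460·57.8 + 440·15.9)/2940 = 49.36599
V̂(ȳ_st) = Σ W_h² s_h²/n_h, with W_h = N_h/N and N = 2940:
  stratum Site I: (920/2940)²·29.7²/119 = 0.72585
  stratum Site II: (580/2940)²·21.9²/13 = 1.43584
  stratum Site III: (540/2940)²·32.8²/66 = 0.549916
  stratum Site IV: (460/2940)²·29.7²/59 = 0.366001
  stratum Site V: (440/2940)²·8.2²/75 = 0.0200806
V̂(ȳ_st) = 3.09769
SE(ȳ_st) = √3.09769 = 1.76003

ȳ_st ≈ 49.37, SE ≈ 1.76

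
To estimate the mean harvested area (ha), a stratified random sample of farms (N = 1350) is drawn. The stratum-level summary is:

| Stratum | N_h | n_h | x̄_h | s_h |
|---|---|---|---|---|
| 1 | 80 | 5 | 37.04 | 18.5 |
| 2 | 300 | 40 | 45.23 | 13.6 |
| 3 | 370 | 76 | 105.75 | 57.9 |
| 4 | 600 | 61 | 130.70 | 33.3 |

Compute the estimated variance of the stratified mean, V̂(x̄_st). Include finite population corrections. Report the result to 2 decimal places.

V̂(x̄_st) = Σ W_h² (1 − n_h/N_h) s_h²/n_h, with W_h = N_h/N and N = 1350:
  stratum 1: (80/1350)²·(1 − 5/80)·18.5²/5 = 0.22535
  stratum 2: (300/1350)²·(1 − 40/300)·13.6²/40 = 0.1979
  stratum 3: (370/1350)²·(1 − 76/370)·57.9²/76 = 2.63284
  stratum 4: (600/1350)²·(1 − 61/600)·33.3²/61 = 3.22575
V̂(x̄_st) = 6.28185

V̂(x̄_st) ≈ 6.28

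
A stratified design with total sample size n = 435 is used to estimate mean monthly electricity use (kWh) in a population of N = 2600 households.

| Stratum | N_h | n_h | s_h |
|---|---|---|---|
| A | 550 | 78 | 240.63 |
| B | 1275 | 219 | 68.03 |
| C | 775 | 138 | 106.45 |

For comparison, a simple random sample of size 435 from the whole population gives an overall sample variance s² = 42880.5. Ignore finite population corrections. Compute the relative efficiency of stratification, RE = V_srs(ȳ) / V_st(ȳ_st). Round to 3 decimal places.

V̂(ȳ_st) = Σ W_h² s_h²/n_h, with W_h = N_h/N and N = 2600:
  stratum A: (550/2600)²·240.63²/78 = 33.2188
  stratum B: (1275/2600)²·68.03²/219 = 5.08195
  stratum C: (775/2600)²·106.45²/138 = 7.29573
V_st = 45.5965
V_srs = s²/n = 42880.5/435 = 98.5759
Relative efficiency = V_srs / V_st = 98.5759/45.5965 = 2.1619

RE ≈ 2.162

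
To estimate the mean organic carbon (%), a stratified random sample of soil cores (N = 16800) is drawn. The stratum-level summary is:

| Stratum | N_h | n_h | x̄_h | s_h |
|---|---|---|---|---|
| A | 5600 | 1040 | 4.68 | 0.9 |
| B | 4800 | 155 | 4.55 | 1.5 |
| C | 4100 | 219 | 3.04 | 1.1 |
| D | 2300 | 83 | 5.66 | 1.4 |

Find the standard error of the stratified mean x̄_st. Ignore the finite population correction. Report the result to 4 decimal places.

V̂(x̄_st) = Σ W_h² s_h²/n_h, with W_h = N_h/N and N = 16800:
  stratum A: (5600/16800)²·0.9²/1040 = 8.65385e-05
  stratum B: (4800/16800)²·1.5²/155 = 0.00118499
  stratum C: (4100/16800)²·1.1²/219 = 0.000329072
  stratum D: (2300/16800)²·1.4²/83 = 0.000442604
V̂(x̄_st) = 0.0020432
SE(x̄_st) = √0.0020432 = 0.0452018

SE(x̄_st) ≈ 0.0452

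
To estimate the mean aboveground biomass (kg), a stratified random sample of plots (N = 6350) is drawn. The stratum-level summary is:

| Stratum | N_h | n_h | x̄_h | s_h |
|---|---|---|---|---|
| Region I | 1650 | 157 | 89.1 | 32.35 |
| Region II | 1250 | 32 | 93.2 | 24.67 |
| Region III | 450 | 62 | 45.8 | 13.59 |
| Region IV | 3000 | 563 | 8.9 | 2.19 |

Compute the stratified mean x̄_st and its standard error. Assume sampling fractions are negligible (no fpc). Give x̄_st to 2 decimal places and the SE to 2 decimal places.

x̄_st = Σ W_h x̄_h = (1650·89.1 + 1250·93.2 + 450·45.8 + 3000·8.9)/6350 = 48.94882
V̂(x̄_st) = Σ W_h² s_h²/n_h, with W_h = N_h/N and N = 6350:
  stratum Region I: (1650/6350)²·32.35²/157 = 0.450059
  stratum Region II: (1250/6350)²·24.67²/32 = 0.736989
  stratum Region III: (450/6350)²·13.59²/62 = 0.0149598
  stratum Region IV: (3000/6350)²·2.19²/563 = 0.00190141
V̂(x̄_st) = 1.20391
SE(x̄_st) = √1.20391 = 1.09723

x̄_st ≈ 48.95, SE ≈ 1.10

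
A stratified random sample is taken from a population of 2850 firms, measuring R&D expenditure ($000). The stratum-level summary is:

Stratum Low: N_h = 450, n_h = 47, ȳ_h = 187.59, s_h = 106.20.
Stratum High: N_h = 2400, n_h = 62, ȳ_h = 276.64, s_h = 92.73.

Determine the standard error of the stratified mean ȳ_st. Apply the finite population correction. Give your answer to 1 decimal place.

SE(ȳ_st) ≈ 10.1

V̂(ȳ_st) = Σ W_h² (1 − n_h/N_h) s_h²/n_h, with W_h = N_h/N and N = 2850:
  stratum Low: (450/2850)²·(1 − 47/450)·106.20²/47 = 5.35771
  stratum High: (2400/2850)²·(1 − 62/2400)·92.73²/62 = 95.8109
V̂(ȳ_st) = 101.169
SE(ȳ_st) = √101.169 = 10.0583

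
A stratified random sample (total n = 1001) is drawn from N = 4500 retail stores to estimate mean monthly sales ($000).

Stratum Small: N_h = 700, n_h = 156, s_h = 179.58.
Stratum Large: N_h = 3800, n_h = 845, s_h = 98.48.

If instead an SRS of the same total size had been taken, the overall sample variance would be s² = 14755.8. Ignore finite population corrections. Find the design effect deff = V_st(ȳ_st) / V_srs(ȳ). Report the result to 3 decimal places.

V̂(ȳ_st) = Σ W_h² s_h²/n_h, with W_h = N_h/N and N = 4500:
  stratum Small: (700/4500)²·179.58²/156 = 5.00222
  stratum Large: (3800/4500)²·98.48²/845 = 8.1843
V_st = 13.1865
V_srs = s²/n = 14755.8/1001 = 14.7411
deff = V_st / V_srs = 13.1865/14.7411 = 0.8945

deff ≈ 0.895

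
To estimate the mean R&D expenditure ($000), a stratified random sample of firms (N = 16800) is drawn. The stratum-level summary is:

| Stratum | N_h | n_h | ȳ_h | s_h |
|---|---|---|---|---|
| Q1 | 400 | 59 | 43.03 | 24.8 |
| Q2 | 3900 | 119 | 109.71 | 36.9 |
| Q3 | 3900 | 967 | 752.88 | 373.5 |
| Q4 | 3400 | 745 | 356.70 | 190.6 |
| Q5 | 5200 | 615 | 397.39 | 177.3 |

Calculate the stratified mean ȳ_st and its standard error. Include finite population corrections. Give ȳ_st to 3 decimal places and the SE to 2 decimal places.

ȳ_st ≈ 396.460, SE ≈ 3.51

ȳ_st = Σ W_h ȳ_h = (400·43.03 + 3900·109.71 + 3900·752.88 + 3400·356.70 + 5200·397.39)/16800 = 396.45958
V̂(ȳ_st) = Σ W_h² (1 − n_h/N_h) s_h²/n_h, with W_h = N_h/N and N = 16800:
  stratum Q1: (400/16800)²·(1 − 59/400)·24.8²/59 = 0.00503787
  stratum Q2: (3900/16800)²·(1 − 119/3900)·36.9²/119 = 0.597804
  stratum Q3: (3900/16800)²·(1 − 967/3900)·373.5²/967 = 5.84673
  stratum Q4: (3400/16800)²·(1 − 745/3400)·190.6²/745 = 1.5596
  stratum Q5: (5200/16800)²·(1 − 615/5200)·177.3²/615 = 4.31784
V̂(ȳ_st) = 12.327
SE(ȳ_st) = √12.327 = 3.51098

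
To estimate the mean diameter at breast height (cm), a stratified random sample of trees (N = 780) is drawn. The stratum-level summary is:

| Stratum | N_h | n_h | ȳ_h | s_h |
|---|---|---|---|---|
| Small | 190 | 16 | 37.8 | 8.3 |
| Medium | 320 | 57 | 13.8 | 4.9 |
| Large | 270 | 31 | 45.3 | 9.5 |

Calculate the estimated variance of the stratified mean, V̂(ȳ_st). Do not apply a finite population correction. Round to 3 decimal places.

V̂(ȳ_st) ≈ 0.675

V̂(ȳ_st) = Σ W_h² s_h²/n_h, with W_h = N_h/N and N = 780:
  stratum Small: (190/780)²·8.3²/16 = 0.255478
  stratum Medium: (320/780)²·4.9²/57 = 0.070897
  stratum Large: (270/780)²·9.5²/31 = 0.348838
V̂(ȳ_st) = 0.675213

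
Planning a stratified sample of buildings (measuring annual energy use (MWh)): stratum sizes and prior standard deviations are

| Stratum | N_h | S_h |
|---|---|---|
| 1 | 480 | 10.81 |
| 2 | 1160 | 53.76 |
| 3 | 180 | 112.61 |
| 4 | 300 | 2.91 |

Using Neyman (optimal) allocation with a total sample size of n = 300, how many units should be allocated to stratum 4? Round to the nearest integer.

3

Neyman allocation: n_h = n · N_h S_h / Σ N_i S_i, with n = 300.
  stratum 1: N_h·S_h = 480·10.81 = 5188.80
  stratum 2: N_h·S_h = 1160·53.76 = 62361.60
  stratum 3: N_h·S_h = 180·112.61 = 20269.80
  stratum 4: N_h·S_h = 300·2.91 = 873.00
Σ N_h S_h = 88693.20
n for stratum 4 = 300·873.00/88693.20 = 2.953 → 3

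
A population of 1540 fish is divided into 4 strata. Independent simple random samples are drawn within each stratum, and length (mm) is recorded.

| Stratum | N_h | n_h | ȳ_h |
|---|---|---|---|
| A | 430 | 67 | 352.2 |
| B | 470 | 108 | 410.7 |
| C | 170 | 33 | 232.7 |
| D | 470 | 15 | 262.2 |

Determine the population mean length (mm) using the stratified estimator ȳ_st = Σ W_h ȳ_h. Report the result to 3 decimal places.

ȳ_st ≈ 329.395

N = Σ N_h = 1540. Stratum weights W_h = N_h/N.
ȳ_st = (430·352.2 + 470·410.7 + 170·232.7 + 470·262.2) / 1540 = 329.39481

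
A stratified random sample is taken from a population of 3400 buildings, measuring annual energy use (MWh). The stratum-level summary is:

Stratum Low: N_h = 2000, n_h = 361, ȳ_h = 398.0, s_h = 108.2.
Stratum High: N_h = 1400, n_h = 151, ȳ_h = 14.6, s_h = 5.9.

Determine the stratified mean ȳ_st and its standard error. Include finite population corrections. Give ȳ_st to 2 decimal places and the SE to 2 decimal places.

ȳ_st ≈ 240.13, SE ≈ 3.04

ȳ_st = Σ W_h ȳ_h = (2000·398.0 + 1400·14.6)/3400 = 240.12941
V̂(ȳ_st) = Σ W_h² (1 − n_h/N_h) s_h²/n_h, with W_h = N_h/N and N = 3400:
  stratum Low: (2000/3400)²·(1 − 361/2000)·108.2²/361 = 9.19599
  stratum High: (1400/3400)²·(1 − 151/1400)·5.9²/151 = 0.0348706
V̂(ȳ_st) = 9.23086
SE(ȳ_st) = √9.23086 = 3.03823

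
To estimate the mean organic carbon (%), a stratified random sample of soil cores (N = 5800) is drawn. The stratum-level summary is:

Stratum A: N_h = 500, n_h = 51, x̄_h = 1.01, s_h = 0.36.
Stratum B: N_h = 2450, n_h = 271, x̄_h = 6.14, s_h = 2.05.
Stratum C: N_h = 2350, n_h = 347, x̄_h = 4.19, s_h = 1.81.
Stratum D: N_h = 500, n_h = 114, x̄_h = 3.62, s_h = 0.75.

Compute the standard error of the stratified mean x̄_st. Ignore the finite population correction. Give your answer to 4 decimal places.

V̂(x̄_st) = Σ W_h² s_h²/n_h, with W_h = N_h/N and N = 5800:
  stratum A: (500/5800)²·0.36²/51 = 1.88851e-05
  stratum B: (2450/5800)²·2.05²/271 = 0.00276703
  stratum C: (2350/5800)²·1.81²/347 = 0.00154991
  stratum D: (500/5800)²·0.75²/114 = 3.66692e-05
V̂(x̄_st) = 0.0043725
SE(x̄_st) = √0.0043725 = 0.0661249

SE(x̄_st) ≈ 0.0661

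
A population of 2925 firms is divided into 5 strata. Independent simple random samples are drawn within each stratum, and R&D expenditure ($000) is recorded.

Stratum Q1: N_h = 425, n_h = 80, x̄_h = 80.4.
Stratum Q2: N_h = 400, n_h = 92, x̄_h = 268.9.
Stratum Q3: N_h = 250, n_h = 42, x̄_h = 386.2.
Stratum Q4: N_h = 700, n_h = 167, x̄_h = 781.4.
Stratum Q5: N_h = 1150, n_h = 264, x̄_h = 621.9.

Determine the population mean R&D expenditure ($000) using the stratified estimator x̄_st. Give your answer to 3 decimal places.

N = Σ N_h = 2925. Stratum weights W_h = N_h/N.
x̄_st = (425·80.4 + 400·268.9 + 250·386.2 + 700·781.4 + 1150·621.9) / 2925 = 512.97265

x̄_st ≈ 512.973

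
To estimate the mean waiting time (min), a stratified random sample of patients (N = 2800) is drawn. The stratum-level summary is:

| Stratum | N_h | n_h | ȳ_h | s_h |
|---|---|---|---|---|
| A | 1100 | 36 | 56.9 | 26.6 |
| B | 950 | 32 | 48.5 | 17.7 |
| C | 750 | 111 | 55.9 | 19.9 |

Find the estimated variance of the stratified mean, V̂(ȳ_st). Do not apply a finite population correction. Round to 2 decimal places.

V̂(ȳ_st) = Σ W_h² s_h²/n_h, with W_h = N_h/N and N = 2800:
  stratum A: (1100/2800)²·26.6²/36 = 3.0334
  stratum B: (950/2800)²·17.7²/32 = 1.12701
  stratum C: (750/2800)²·19.9²/111 = 0.25597
V̂(ȳ_st) = 4.41638

V̂(ȳ_st) ≈ 4.42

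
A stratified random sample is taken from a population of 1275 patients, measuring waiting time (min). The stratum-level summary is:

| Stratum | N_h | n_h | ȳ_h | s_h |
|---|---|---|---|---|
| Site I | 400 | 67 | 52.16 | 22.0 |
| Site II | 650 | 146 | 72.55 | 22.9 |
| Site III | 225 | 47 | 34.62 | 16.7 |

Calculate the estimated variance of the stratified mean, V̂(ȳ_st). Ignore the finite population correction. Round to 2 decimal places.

V̂(ȳ_st) = Σ W_h² s_h²/n_h, with W_h = N_h/N and N = 1275:
  stratum Site I: (400/1275)²·22.0²/67 = 0.711001
  stratum Site II: (650/1275)²·22.9²/146 = 0.933522
  stratum Site III: (225/1275)²·16.7²/47 = 0.184791
V̂(ȳ_st) = 1.82931

V̂(ȳ_st) ≈ 1.83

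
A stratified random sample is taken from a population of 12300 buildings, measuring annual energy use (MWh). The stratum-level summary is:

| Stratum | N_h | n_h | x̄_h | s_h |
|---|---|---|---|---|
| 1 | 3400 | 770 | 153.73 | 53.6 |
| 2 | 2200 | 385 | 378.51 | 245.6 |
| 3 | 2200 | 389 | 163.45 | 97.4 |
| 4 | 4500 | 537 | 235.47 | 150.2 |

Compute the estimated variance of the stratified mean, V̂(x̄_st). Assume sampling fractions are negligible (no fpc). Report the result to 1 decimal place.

V̂(x̄_st) = Σ W_h² s_h²/n_h, with W_h = N_h/N and N = 12300:
  stratum 1: (3400/12300)²·53.6²/770 = 0.285093
  stratum 2: (2200/12300)²·245.6²/385 = 5.01223
  stratum 3: (2200/12300)²·97.4²/389 = 0.780196
  stratum 4: (4500/12300)²·150.2²/537 = 5.62316
V̂(x̄_st) = 11.7007

V̂(x̄_st) ≈ 11.7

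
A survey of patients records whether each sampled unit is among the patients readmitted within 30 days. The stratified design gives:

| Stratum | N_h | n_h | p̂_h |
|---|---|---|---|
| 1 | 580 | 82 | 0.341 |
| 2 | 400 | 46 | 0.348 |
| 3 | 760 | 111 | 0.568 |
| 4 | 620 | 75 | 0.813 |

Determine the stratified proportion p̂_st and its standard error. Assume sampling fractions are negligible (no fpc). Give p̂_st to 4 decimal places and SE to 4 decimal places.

N = 2360; stratum weights W_h = N_h/N.
p̂_st = Σ W_h p̂_h = (580·0.341 + 400·0.348 + 760·0.568 + 620·0.813)/2360 = 0.53929
V̂(p̂_st) = Σ W_h² p̂_h(1−p̂_h)/(n_h−1):
  stratum 1: (580/2360)²·0.341·0.659/81 = 0.000167566
  stratum 2: (400/2360)²·0.348·0.652/45 = 0.000144847
  stratum 3: (760/2360)²·0.568·0.432/110 = 0.000231336
  stratum 4: (620/2360)²·0.813·0.187/74 = 0.000141795
V̂(p̂_st) = 0.000685544; SE = √V̂ = 0.0261829

p̂_st ≈ 0.5393, SE ≈ 0.0262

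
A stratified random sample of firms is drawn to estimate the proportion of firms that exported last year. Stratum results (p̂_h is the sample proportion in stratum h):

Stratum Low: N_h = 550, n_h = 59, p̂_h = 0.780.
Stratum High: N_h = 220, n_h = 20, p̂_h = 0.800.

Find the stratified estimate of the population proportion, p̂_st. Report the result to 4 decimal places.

p̂_st ≈ 0.7857

N = 770; stratum weights W_h = N_h/N.
p̂_st = Σ W_h p̂_h = (550·0.780 + 220·0.800)/770 = 0.78571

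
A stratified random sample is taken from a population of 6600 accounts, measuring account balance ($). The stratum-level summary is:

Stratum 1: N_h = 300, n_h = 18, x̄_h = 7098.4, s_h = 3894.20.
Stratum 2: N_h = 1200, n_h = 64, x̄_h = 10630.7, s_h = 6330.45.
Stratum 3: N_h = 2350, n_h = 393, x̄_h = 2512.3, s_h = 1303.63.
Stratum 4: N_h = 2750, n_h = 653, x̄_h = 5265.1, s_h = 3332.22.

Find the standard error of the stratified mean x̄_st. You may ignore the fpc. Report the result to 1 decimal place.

SE(x̄_st) ≈ 161.1

V̂(x̄_st) = Σ W_h² s_h²/n_h, with W_h = N_h/N and N = 6600:
  stratum 1: (300/6600)²·3894.20²/18 = 1740.68
  stratum 2: (1200/6600)²·6330.45²/64 = 20699.7
  stratum 3: (2350/6600)²·1303.63²/393 = 548.232
  stratum 4: (2750/6600)²·3332.22²/653 = 2952.1
V̂(x̄_st) = 25940.7
SE(x̄_st) = √25940.7 = 161.061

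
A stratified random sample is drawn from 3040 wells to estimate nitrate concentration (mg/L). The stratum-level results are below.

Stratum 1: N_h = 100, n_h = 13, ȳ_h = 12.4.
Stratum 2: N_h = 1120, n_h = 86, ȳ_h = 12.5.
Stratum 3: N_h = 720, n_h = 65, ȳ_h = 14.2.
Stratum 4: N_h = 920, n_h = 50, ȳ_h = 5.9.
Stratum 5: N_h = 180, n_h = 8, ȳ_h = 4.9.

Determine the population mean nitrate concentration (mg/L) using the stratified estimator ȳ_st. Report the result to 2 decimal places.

ȳ_st ≈ 10.45

N = Σ N_h = 3040. Stratum weights W_h = N_h/N.
ȳ_st = (100·12.4 + 1120·12.5 + 720·14.2 + 920·5.9 + 180·4.9) / 3040 = 10.4520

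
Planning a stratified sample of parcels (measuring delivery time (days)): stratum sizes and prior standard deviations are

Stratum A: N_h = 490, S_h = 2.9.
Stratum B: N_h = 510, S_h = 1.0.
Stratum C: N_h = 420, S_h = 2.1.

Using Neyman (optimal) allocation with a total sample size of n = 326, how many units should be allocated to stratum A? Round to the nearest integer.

Neyman allocation: n_h = n · N_h S_h / Σ N_i S_i, with n = 326.
  stratum A: N_h·S_h = 490·2.9 = 1421.00
  stratum B: N_h·S_h = 510·1.0 = 510.00
  stratum C: N_h·S_h = 420·2.1 = 882.00
Σ N_h S_h = 2813.00
n for stratum A = 326·1421.00/2813.00 = 164.680 → 165

165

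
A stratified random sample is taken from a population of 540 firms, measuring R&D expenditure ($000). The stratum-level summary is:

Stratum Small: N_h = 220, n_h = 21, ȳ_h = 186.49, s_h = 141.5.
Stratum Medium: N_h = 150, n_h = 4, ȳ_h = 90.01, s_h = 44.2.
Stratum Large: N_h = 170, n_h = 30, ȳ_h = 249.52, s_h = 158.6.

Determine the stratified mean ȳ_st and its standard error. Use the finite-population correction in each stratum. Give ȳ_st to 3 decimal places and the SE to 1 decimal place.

ȳ_st = Σ W_h ȳ_h = (220·186.49 + 150·90.01 + 170·249.52)/540 = 179.53278
V̂(ȳ_st) = Σ W_h² (1 − n_h/N_h) s_h²/n_h, with W_h = N_h/N and N = 540:
  stratum Small: (220/540)²·(1 − 21/220)·141.5²/21 = 143.147
  stratum Medium: (150/540)²·(1 − 4/150)·44.2²/4 = 36.681
  stratum Large: (170/540)²·(1 − 30/170)·158.6²/30 = 68.4344
V̂(ȳ_st) = 248.262
SE(ȳ_st) = √248.262 = 15.7563

ȳ_st ≈ 179.533, SE ≈ 15.8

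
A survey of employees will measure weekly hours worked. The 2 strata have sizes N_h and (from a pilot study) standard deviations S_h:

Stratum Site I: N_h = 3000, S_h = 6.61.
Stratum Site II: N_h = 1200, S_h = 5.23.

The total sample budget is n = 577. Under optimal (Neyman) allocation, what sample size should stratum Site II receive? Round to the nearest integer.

Neyman allocation: n_h = n · N_h S_h / Σ N_i S_i, with n = 577.
  stratum Site I: N_h·S_h = 3000·6.61 = 19830.00
  stratum Site II: N_h·S_h = 1200·5.23 = 6276.00
Σ N_h S_h = 26106.00
n for stratum Site II = 577·6276.00/26106.00 = 138.713 → 139

139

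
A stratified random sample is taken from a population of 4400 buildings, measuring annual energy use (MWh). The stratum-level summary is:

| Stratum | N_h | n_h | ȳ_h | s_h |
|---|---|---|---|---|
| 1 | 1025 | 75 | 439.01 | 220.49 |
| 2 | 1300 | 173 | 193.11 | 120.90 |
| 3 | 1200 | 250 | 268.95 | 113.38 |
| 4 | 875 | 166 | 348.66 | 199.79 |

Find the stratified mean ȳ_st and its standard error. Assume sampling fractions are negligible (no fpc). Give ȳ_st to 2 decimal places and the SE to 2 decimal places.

ȳ_st ≈ 302.01, SE ≈ 7.48

ȳ_st = Σ W_h ȳ_h = (1025·439.01 + 1300·193.11 + 1200·268.95 + 875·348.66)/4400 = 302.01040
V̂(ȳ_st) = Σ W_h² s_h²/n_h, with W_h = N_h/N and N = 4400:
  stratum 1: (1025/4400)²·220.49²/75 = 35.177
  stratum 2: (1300/4400)²·120.90²/173 = 7.37544
  stratum 3: (1200/4400)²·113.38²/250 = 3.82464
  stratum 4: (875/4400)²·199.79²/166 = 9.50934
V̂(ȳ_st) = 55.8864
SE(ȳ_st) = √55.8864 = 7.47572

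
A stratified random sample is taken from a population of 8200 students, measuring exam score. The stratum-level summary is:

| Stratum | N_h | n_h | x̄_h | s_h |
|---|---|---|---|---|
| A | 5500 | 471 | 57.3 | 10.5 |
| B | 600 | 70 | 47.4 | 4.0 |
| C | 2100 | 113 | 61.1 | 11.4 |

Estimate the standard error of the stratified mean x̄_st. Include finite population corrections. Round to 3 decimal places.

V̂(x̄_st) = Σ W_h² (1 − n_h/N_h) s_h²/n_h, with W_h = N_h/N and N = 8200:
  stratum A: (5500/8200)²·(1 − 471/5500)·10.5²/471 = 0.0962885
  stratum B: (600/8200)²·(1 − 70/600)·4.0²/70 = 0.00108099
  stratum C: (2100/8200)²·(1 − 113/2100)·11.4²/113 = 0.0713708
V̂(x̄_st) = 0.16874
SE(x̄_st) = √0.16874 = 0.41078

SE(x̄_st) ≈ 0.411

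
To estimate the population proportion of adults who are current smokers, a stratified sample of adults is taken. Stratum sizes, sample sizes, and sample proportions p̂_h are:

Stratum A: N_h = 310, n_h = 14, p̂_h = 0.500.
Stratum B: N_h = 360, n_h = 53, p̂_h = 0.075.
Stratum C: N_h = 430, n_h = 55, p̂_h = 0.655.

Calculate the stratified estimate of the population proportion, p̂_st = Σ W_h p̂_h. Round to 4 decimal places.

N = 1100; stratum weights W_h = N_h/N.
p̂_st = Σ W_h p̂_h = (310·0.500 + 360·0.075 + 430·0.655)/1100 = 0.42150

p̂_st ≈ 0.4215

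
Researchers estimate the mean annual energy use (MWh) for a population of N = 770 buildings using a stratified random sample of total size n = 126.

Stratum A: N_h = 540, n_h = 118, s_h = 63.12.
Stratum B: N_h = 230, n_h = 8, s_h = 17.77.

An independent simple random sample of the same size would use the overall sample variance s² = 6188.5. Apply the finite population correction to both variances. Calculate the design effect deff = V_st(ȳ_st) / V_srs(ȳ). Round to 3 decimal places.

V̂(ȳ_st) = Σ W_h² (1 − n_h/N_h) s_h²/n_h, with W_h = N_h/N and N = 770:
  stratum A: (540/770)²·(1 − 118/540)·63.12²/118 = 12.9771
  stratum B: (230/770)²·(1 − 8/230)·17.77²/8 = 3.39926
V_st = 16.3763
V_srs = (1 − 126/770)·6188.5/126 = 41.0781
deff = V_st / V_srs = 16.3763/41.0781 = 0.3987

deff ≈ 0.399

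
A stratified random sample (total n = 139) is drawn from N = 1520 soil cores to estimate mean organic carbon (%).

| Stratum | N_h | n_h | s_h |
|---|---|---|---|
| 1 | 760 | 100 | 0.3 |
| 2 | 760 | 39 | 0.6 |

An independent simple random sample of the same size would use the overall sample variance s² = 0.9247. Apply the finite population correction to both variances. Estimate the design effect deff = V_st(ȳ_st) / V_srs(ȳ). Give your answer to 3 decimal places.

V̂(ȳ_st) = Σ W_h² (1 − n_h/N_h) s_h²/n_h, with W_h = N_h/N and N = 1520:
  stratum 1: (760/1520)²·(1 − 100/760)·0.3²/100 = 0.000195395
  stratum 2: (760/1520)²·(1 − 39/760)·0.6²/39 = 0.00218927
V_st = 0.00238467
V_srs = (1 − 139/1520)·0.9247/139 = 0.00604416
deff = V_st / V_srs = 0.00238467/0.00604416 = 0.3945

deff ≈ 0.395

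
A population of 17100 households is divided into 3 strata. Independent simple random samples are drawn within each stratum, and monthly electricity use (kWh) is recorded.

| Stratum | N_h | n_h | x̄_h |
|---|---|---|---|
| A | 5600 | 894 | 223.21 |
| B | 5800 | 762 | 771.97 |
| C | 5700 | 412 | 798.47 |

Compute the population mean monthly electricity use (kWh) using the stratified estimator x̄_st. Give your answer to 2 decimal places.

N = Σ N_h = 17100. Stratum weights W_h = N_h/N.
x̄_st = (5600·223.21 + 5800·771.97 + 5700·798.47) / 17100 = 601.0925

x̄_st ≈ 601.09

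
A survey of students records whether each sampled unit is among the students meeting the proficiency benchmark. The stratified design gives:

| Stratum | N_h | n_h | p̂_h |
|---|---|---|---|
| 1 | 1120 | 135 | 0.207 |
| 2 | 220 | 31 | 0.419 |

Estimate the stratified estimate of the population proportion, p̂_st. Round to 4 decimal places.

p̂_st ≈ 0.2418

N = 1340; stratum weights W_h = N_h/N.
p̂_st = Σ W_h p̂_h = (1120·0.207 + 220·0.419)/1340 = 0.24181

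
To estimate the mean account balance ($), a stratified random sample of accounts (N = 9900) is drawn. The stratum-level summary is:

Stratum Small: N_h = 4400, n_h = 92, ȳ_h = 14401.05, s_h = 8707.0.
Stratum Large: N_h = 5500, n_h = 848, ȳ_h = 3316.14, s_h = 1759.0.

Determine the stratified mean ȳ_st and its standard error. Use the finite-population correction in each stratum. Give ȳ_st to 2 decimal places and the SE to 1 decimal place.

ȳ_st ≈ 8242.77, SE ≈ 400.4

ȳ_st = Σ W_h ȳ_h = (4400·14401.05 + 5500·3316.14)/9900 = 8242.76667
V̂(ȳ_st) = Σ W_h² (1 − n_h/N_h) s_h²/n_h, with W_h = N_h/N and N = 9900:
  stratum Small: (4400/9900)²·(1 − 92/4400)·8707.0²/92 = 159370
  stratum Large: (5500/9900)²·(1 − 848/5500)·1759.0²/848 = 952.506
V̂(ȳ_st) = 160323
SE(ȳ_st) = √160323 = 400.403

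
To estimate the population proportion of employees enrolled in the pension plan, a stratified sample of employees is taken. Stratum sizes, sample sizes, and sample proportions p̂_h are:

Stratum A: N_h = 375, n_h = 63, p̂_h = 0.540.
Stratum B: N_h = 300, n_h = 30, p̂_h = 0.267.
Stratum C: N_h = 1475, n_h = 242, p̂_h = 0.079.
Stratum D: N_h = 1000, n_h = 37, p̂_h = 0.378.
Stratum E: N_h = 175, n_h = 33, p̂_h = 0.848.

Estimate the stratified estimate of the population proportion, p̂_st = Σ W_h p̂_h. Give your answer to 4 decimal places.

N = 3325; stratum weights W_h = N_h/N.
p̂_st = Σ W_h p̂_h = (375·0.540 + 300·0.267 + 1475·0.079 + 1000·0.378 + 175·0.848)/3325 = 0.27835

p̂_st ≈ 0.2784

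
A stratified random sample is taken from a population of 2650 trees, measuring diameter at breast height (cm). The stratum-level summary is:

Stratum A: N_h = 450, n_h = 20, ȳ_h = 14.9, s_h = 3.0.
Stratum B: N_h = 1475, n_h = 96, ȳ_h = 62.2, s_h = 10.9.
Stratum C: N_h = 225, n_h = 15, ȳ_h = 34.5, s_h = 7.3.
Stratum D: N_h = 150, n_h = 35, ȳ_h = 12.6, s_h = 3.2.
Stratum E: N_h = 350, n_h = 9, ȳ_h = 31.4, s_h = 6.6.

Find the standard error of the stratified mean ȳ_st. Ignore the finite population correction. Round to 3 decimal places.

SE(ȳ_st) ≈ 0.712

V̂(ȳ_st) = Σ W_h² s_h²/n_h, with W_h = N_h/N and N = 2650:
  stratum A: (450/2650)²·3.0²/20 = 0.0129761
  stratum B: (1475/2650)²·10.9²/96 = 0.383419
  stratum C: (225/2650)²·7.3²/15 = 0.0256111
  stratum D: (150/2650)²·3.2²/35 = 0.000937395
  stratum E: (350/2650)²·6.6²/9 = 0.0844286
V̂(ȳ_st) = 0.507373
SE(ȳ_st) = √0.507373 = 0.712301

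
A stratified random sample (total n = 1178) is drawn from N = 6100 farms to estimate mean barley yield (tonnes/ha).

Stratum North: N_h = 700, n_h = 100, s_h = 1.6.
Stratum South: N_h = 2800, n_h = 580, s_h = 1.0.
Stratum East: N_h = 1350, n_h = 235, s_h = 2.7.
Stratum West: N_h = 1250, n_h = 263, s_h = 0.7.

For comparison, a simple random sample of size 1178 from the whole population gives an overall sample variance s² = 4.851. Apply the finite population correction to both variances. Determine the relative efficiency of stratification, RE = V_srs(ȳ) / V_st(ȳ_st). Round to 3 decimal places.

V̂(ȳ_st) = Σ W_h² (1 − n_h/N_h) s_h²/n_h, with W_h = N_h/N and N = 6100:
  stratum North: (700/6100)²·(1 − 100/700)·1.6²/100 = 0.000288955
  stratum South: (2800/6100)²·(1 − 580/2800)·1.0²/580 = 0.00028802
  stratum East: (1350/6100)²·(1 − 235/1350)·2.7²/235 = 0.0012549
  stratum West: (1250/6100)²·(1 − 263/1250)·0.7²/263 = 6.17743e-05
V_st = 0.00189365
V_srs = (1 − 1178/6100)·4.851/1178 = 0.00332275
Relative efficiency = V_srs / V_st = 0.00332275/0.00189365 = 1.7547

RE ≈ 1.755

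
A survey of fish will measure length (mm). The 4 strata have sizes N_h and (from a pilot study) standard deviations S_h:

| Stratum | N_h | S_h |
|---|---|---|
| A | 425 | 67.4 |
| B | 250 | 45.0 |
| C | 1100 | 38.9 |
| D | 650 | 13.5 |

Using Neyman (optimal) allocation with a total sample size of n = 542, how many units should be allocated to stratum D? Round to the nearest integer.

52

Neyman allocation: n_h = n · N_h S_h / Σ N_i S_i, with n = 542.
  stratum A: N_h·S_h = 425·67.4 = 28645.00
  stratum B: N_h·S_h = 250·45.0 = 11250.00
  stratum C: N_h·S_h = 1100·38.9 = 42790.00
  stratum D: N_h·S_h = 650·13.5 = 8775.00
Σ N_h S_h = 91460.00
n for stratum D = 542·8775.00/91460.00 = 52.001 → 52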